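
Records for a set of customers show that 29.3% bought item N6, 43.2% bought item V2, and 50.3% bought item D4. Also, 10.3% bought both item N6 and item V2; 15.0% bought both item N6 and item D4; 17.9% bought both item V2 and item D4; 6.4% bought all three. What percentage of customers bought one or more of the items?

By inclusion–exclusion:
P(≥1) = 29.3 + 43.2 + 50.3 − 10.3 − 15.0 − 17.9 + 6.4 = 86.0%

86.0%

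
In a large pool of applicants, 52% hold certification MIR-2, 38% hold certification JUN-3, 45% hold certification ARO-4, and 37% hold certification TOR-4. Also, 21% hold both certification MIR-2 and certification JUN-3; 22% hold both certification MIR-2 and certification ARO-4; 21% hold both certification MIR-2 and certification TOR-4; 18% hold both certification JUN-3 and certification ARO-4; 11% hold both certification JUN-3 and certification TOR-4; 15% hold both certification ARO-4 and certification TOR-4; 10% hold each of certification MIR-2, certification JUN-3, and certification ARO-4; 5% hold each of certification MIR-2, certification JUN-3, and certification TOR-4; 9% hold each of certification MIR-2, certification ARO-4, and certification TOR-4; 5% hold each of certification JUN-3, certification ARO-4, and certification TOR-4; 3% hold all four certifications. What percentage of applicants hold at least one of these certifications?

P(≥1) = 52 + 38 + 45 + 37 − 21 − 22 − 21 − 18 − 11 − 15 + 10 + 5 + 9 + 5 − 3 = 90%

90%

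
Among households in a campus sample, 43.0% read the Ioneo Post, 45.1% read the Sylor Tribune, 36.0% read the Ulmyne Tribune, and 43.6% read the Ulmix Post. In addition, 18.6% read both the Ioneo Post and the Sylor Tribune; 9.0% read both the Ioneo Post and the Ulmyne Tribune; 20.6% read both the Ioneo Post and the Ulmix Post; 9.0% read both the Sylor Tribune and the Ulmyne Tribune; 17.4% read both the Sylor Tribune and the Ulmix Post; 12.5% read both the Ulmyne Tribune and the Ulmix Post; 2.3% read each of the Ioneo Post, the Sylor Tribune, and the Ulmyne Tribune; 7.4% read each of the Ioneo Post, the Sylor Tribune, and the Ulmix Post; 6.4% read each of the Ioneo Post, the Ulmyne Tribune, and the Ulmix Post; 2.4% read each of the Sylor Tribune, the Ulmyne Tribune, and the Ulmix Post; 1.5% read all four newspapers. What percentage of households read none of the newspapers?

P(union) = 43.0 + 45.1 + 36.0 + 43.6 − 18.6 − 9.0 − 20.6 − 9.0 − 17.4 − 12.5 + 2.3 + 7.4 + 6.4 + 2.4 − 1.5 = 97.6%
P(none) = 100% − 97.6% = 2.4%

2.4%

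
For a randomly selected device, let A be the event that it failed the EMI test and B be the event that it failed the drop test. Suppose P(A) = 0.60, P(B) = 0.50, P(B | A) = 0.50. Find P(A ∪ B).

P(A ∩ B) = P(A)·P(B|A) = 0.60 × 0.50 = 0.30
Using inclusion–exclusion:
P(A ∪ B) = 0.60 + 0.50 − 0.30 = 0.80

0.80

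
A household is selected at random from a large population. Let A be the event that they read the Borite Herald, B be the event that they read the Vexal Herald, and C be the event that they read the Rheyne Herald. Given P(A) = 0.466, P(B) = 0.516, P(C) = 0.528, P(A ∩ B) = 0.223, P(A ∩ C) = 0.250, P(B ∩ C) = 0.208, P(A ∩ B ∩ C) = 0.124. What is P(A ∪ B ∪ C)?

0.953

Apply inclusion-exclusion:
P(A ∪ B ∪ C) = 0.466 + 0.516 + 0.528 − 0.223 − 0.250 − 0.208 + 0.124 = 0.953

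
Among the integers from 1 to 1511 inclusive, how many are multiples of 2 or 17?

799

floor(1511/2) + floor(1511/17) − floor(1511/34) = 755 + 88 − 44 = 799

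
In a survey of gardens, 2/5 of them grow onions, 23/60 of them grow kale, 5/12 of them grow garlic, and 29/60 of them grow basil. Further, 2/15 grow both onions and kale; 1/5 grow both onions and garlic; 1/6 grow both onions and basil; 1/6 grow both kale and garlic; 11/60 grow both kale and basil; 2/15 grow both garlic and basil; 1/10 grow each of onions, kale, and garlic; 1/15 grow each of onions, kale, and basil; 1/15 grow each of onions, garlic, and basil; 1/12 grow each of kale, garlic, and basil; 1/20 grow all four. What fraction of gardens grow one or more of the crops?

29/30

P(union) = 2/5 + 23/60 + 5/12 + 29/60 − 2/15 − 1/5 − 1/6 − 1/6 − 11/60 − 2/15 + 1/10 + 1/15 + 1/15 + 1/12 − 1/20 = 29/30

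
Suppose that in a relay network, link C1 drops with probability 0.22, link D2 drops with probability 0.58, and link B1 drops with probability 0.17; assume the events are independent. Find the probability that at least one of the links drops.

P(none) = (1 − 0.22) × (1 − 0.58) × (1 − 0.17) = 0.78 × 0.42 × 0.83 = 0.271908
P(at least one) = 1 − 0.271908 = 0.728092

0.728092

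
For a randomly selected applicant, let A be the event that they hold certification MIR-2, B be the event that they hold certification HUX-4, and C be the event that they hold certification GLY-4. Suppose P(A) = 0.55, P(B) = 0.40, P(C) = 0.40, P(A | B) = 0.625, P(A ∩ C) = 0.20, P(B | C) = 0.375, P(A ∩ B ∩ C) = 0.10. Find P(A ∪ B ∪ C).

0.85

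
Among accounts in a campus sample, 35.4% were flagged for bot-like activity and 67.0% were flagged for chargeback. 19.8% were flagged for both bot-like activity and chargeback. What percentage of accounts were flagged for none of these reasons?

Apply inclusion-exclusion:
P(union) = 35.4 + 67.0 − 19.8 = 82.6%
P(none) = 100% − 82.6% = 17.4%

17.4%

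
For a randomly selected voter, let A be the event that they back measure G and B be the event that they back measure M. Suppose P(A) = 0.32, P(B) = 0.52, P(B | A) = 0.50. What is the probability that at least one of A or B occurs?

0.68

P(A ∩ B) = P(A)·P(B|A) = 0.32 × 0.50 = 0.16
By inclusion-exclusion,
P(A ∪ B) = 0.32 + 0.52 − 0.16 = 0.68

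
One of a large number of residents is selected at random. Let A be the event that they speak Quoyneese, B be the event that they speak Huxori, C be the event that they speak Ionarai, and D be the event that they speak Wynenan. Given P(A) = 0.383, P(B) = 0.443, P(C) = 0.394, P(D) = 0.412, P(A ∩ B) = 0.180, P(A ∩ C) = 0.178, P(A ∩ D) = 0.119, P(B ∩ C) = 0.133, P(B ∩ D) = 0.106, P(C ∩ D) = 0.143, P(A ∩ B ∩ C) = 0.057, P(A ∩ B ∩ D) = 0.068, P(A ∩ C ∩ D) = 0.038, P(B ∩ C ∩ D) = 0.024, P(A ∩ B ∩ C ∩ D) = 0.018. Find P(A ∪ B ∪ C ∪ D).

Inclusion–exclusion gives
P(A ∪ B ∪ C ∪ D) = 0.383 + 0.443 + 0.394 + 0.412 − 0.180 − 0.178 − 0.119 − 0.133 − 0.106 − 0.143 + 0.057 + 0.068 + 0.038 + 0.024 − 0.018 = 0.942

0.942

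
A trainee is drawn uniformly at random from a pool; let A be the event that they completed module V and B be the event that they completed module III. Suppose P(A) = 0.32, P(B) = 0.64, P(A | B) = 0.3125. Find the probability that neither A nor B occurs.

0.24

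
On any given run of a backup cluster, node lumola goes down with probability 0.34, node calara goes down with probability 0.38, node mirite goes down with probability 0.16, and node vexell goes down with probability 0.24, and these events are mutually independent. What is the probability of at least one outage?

0.73876672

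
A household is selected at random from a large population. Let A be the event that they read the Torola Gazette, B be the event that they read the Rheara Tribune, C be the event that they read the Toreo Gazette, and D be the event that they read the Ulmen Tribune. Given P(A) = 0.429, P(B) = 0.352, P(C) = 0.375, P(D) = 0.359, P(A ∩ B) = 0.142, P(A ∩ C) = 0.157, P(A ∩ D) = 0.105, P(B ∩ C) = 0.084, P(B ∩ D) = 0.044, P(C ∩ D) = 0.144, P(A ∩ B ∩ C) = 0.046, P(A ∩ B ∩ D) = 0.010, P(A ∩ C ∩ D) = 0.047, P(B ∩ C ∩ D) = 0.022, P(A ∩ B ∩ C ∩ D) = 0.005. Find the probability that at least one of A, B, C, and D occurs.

0.959

P(A ∪ B ∪ C ∪ D) = 0.429 + 0.352 + 0.375 + 0.359 − 0.142 − 0.157 − 0.105 − 0.084 − 0.044 − 0.144 + 0.046 + 0.010 + 0.047 + 0.022 − 0.005 = 0.959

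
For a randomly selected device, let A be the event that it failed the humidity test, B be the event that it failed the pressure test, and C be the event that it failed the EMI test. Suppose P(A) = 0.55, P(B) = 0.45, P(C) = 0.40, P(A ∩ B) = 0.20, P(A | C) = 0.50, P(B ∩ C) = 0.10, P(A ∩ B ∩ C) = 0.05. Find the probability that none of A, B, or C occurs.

0.05

P(A ∩ C) = P(C)·P(A|C) = 0.40 × 0.50 = 0.20
Using inclusion–exclusion:
P(A ∪ B ∪ C) = 0.55 + 0.45 + 0.40 − 0.20 − 0.20 − 0.10 + 0.05 = 0.95
P(none) = 1 − 0.95 = 0.05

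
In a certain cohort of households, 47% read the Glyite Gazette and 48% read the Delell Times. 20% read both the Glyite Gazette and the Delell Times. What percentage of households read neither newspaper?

25%

Inclusion–exclusion gives
P(at least one) = 47 + 48 − 20 = 75%
P(none) = 100% − 75% = 25%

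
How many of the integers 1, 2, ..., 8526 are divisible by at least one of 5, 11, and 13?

2801

floor(8526/5) + floor(8526/11) + floor(8526/13) − floor(8526/55) − floor(8526/65) − floor(8526/143) + floor(8526/715) = 1705 + 775 + 655 − 155 − 131 − 59 + 11 = 2801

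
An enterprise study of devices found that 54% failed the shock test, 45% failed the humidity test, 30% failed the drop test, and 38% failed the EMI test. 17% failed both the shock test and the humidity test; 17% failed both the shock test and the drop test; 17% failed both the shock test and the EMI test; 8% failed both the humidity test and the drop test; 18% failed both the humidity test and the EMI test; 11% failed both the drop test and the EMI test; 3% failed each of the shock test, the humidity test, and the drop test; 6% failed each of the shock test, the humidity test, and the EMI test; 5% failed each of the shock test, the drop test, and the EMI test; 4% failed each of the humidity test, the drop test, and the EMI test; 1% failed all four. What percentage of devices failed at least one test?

P(union) = 54 + 45 + 30 + 38 − 17 − 17 − 17 − 8 − 18 − 11 + 3 + 6 + 5 + 4 − 1 = 96%

96%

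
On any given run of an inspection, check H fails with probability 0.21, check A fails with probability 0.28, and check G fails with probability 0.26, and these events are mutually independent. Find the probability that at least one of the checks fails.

Independence gives P(none) = ∏(1 − pᵢ).
P(none) = (1 − 0.21) × (1 − 0.28) × (1 − 0.26) = 0.79 × 0.72 × 0.74 = 0.420912
P(at least one) = 1 − 0.420912 = 0.579088

0.579088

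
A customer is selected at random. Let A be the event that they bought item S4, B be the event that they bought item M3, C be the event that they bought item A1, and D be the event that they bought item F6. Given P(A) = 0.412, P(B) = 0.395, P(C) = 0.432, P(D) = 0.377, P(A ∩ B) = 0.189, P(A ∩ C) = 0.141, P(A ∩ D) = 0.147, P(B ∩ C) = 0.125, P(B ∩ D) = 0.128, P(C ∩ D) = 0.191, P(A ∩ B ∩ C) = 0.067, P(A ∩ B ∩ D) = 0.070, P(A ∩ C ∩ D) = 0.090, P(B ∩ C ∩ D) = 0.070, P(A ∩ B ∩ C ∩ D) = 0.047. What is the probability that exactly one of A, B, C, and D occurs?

0.477

P(exactly one) = 0.412 + 0.395 + 0.432 + 0.377 − 2·0.189 − 2·0.141 − 2·0.147 − 2·0.125 − 2·0.128 − 2·0.191 + 3·0.067 + 3·0.070 + 3·0.090 + 3·0.070 − 4·0.047 = 0.477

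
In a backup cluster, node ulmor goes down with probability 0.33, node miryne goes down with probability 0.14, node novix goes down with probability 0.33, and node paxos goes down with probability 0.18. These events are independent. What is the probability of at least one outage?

0.68343572

P(none) = (1 − 0.33) × (1 − 0.14) × (1 − 0.33) × (1 − 0.18) = 0.67 × 0.86 × 0.67 × 0.82 = 0.31656428
P(at least one) = 1 − 0.31656428 = 0.68343572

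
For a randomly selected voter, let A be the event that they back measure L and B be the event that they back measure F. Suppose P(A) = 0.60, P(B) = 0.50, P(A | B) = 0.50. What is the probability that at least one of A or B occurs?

P(A ∩ B) = P(B)·P(A|B) = 0.50 × 0.50 = 0.25
P(A ∪ B) = 0.60 + 0.50 − 0.25 = 0.85

0.85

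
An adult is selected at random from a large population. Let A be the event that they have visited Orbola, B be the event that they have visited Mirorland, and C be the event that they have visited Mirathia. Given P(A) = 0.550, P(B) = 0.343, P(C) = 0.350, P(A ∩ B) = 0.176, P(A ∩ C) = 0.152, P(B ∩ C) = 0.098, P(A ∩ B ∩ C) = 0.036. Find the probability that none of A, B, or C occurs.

0.147

Using inclusion–exclusion:
P(A ∪ B ∪ C) = 0.550 + 0.343 + 0.350 − 0.176 − 0.152 − 0.098 + 0.036 = 0.853
P(none) = 1 − 0.853 = 0.147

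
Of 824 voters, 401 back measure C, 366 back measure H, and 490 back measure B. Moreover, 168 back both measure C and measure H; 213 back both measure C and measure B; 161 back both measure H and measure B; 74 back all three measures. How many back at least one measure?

789

N(≥1) = 401 + 366 + 490 − 168 − 213 − 161 + 74 = 789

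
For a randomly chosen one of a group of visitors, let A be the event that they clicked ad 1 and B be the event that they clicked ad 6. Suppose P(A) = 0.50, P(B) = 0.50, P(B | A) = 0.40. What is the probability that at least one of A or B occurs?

P(A ∩ B) = P(A)·P(B|A) = 0.50 × 0.40 = 0.20
Using inclusion–exclusion:
P(A ∪ B) = 0.50 + 0.50 − 0.20 = 0.80

0.80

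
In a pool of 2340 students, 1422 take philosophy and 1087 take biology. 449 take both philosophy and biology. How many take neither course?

280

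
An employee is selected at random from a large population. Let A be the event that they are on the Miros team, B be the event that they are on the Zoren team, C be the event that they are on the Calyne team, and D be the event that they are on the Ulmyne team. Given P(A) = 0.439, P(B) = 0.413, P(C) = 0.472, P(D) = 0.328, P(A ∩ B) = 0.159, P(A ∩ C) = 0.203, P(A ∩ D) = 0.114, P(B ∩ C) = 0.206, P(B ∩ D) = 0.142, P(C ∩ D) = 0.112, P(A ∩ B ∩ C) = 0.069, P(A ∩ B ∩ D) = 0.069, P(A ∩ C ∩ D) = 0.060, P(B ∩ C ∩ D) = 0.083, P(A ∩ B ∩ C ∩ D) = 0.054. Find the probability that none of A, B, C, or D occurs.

P(A ∪ B ∪ C ∪ D) = 0.439 + 0.413 + 0.472 + 0.328 − 0.159 − 0.203 − 0.114 − 0.206 − 0.142 − 0.112 + 0.069 + 0.069 + 0.060 + 0.083 − 0.054 = 0.943
P(none) = 1 − 0.943 = 0.057

0.057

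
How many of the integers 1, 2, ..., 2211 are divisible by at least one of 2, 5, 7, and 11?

1105 + 442 + 315 + 201 − 221 − 157 − 100 − 63 − 40 − 28 + 31 + 20 + 14 + 5 − 2 = 1522

1522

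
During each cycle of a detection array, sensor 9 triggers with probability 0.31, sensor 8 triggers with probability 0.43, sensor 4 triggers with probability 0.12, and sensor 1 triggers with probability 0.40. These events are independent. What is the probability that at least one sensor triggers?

P(none) = (1 − 0.31) × (1 − 0.43) × (1 − 0.12) × (1 − 0.40) = 0.69 × 0.57 × 0.88 × 0.60 = 0.2076624
P(at least one) = 1 − 0.2076624 = 0.7923376

0.7923376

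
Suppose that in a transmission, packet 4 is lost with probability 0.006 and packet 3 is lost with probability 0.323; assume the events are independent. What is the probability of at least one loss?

Since the events are independent, P(none) is the product of the individual non-occurrence probabilities.
P(none) = (1 − 0.006) × (1 − 0.323) = 0.994 × 0.677 = 0.672938
P(at least one) = 1 − 0.672938 = 0.327062

0.327062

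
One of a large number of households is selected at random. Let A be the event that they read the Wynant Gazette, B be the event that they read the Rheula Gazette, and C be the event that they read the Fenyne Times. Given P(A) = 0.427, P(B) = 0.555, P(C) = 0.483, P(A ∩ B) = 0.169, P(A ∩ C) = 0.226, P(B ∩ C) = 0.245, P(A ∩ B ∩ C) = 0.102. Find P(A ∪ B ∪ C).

0.927

Apply inclusion-exclusion:
P(A ∪ B ∪ C) = 0.427 + 0.555 + 0.483 − 0.169 − 0.226 − 0.245 + 0.102 = 0.927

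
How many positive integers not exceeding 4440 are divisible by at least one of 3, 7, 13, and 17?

2236

⌊4440/3⌋ + ⌊4440/7⌋ + ⌊4440/13⌋ + ⌊4440/17⌋ − ⌊4440/21⌋ − ⌊4440/39⌋ − ⌊4440/51⌋ − ⌊4440/91⌋ − ⌊4440/119⌋ − ⌊4440/221⌋ + ⌊4440/273⌋ + ⌊4440/357⌋ + ⌊4440/663⌋ + ⌊4440/1547⌋ − ⌊4440/4641⌋ = 1480 + 634 + 341 + 261 − 211 − 113 − 87 − 48 − 37 − 20 + 16 + 12 + 6 + 2 − 0 = 2236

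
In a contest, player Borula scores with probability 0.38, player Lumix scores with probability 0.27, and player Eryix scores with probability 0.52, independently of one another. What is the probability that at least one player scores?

0.782752

P(none) = (1 − 0.38) × (1 − 0.27) × (1 − 0.52) = 0.62 × 0.73 × 0.48 = 0.217248
P(at least one) = 1 − 0.217248 = 0.782752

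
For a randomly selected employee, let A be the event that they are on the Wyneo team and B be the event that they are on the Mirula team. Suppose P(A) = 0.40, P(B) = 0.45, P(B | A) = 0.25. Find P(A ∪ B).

P(A ∩ B) = P(A)·P(B|A) = 0.40 × 0.25 = 0.10
Inclusion–exclusion gives
P(A ∪ B) = 0.40 + 0.45 − 0.10 = 0.75

0.75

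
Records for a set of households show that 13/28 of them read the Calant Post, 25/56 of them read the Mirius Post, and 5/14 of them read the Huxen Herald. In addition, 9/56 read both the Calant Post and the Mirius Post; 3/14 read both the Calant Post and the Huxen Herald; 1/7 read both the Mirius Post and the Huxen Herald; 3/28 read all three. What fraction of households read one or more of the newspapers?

P(union) = 13/28 + 25/56 + 5/14 − 9/56 − 3/14 − 1/7 + 3/28 = 6/7

6/7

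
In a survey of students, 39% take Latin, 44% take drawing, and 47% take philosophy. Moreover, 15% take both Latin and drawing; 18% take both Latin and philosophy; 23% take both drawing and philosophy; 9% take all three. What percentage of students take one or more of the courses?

P(≥1) = 39 + 44 + 47 − 15 − 18 − 23 + 9 = 83%

83%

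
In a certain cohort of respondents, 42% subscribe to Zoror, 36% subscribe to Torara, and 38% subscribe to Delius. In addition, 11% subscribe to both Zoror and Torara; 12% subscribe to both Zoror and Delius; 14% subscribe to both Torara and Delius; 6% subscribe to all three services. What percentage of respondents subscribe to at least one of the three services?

85%

P(union) = 42 + 36 + 38 − 11 − 12 − 14 + 6 = 85%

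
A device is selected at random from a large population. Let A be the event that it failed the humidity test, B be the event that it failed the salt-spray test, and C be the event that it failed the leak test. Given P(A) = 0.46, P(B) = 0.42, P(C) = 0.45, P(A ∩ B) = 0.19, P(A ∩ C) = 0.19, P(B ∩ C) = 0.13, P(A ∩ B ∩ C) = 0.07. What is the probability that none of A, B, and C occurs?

Using inclusion–exclusion:
P(A ∪ B ∪ C) = 0.46 + 0.42 + 0.45 − 0.19 − 0.19 − 0.13 + 0.07 = 0.89
P(none) = 1 − 0.89 = 0.11

0.11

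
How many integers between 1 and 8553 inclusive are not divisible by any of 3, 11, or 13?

⌊8553/3⌋ + ⌊8553/11⌋ + ⌊8553/13⌋ − ⌊8553/33⌋ − ⌊8553/39⌋ − ⌊8553/143⌋ + ⌊8553/429⌋ = 2851 + 777 + 657 − 259 − 219 − 59 + 19 = 3767
8553 − 3767 = 4786

4786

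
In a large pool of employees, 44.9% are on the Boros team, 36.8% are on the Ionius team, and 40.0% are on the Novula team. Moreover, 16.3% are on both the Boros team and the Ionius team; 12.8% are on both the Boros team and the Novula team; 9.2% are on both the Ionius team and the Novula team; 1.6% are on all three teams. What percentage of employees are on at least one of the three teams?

By inclusion-exclusion,
P(union) = 44.9 + 36.8 + 40.0 − 16.3 − 12.8 − 9.2 + 1.6 = 85.0%

85.0%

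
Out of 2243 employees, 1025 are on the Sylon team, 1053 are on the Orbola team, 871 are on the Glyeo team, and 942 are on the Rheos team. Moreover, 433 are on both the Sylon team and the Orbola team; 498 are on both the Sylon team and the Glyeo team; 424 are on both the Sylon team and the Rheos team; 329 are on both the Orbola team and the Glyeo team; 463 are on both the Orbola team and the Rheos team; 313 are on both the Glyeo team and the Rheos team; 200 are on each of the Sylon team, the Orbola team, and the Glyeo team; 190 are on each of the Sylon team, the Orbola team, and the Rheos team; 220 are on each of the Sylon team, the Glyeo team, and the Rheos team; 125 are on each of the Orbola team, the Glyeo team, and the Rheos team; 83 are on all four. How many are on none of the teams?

|union| = 1025 + 1053 + 871 + 942 − 433 − 498 − 424 − 329 − 463 − 313 + 200 + 190 + 220 + 125 − 83 = 2083
None: 2243 − 2083 = 160

160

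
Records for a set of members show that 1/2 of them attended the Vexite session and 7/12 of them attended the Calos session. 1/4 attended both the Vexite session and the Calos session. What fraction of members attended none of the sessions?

Apply inclusion-exclusion:
P(≥1) = 1/2 + 7/12 − 1/4 = 5/6
P(none) = 1 − 5/6 = 1/6

1/6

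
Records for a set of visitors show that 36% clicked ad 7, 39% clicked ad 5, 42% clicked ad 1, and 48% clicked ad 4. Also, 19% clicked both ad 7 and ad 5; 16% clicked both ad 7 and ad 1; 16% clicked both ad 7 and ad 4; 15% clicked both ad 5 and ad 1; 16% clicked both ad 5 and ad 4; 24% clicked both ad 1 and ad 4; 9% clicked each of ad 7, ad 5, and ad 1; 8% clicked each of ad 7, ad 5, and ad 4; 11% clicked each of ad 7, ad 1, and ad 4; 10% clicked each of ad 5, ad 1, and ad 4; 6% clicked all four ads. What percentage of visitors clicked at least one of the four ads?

91%

P(at least one) = 36 + 39 + 42 + 48 − 19 − 16 − 16 − 15 − 16 − 24 + 9 + 8 + 11 + 10 − 6 = 91%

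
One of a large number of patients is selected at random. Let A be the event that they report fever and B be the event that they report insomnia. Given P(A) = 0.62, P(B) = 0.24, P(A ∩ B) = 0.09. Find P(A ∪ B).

Inclusion–exclusion gives
P(A ∪ B) = 0.62 + 0.24 − 0.09 = 0.77

0.77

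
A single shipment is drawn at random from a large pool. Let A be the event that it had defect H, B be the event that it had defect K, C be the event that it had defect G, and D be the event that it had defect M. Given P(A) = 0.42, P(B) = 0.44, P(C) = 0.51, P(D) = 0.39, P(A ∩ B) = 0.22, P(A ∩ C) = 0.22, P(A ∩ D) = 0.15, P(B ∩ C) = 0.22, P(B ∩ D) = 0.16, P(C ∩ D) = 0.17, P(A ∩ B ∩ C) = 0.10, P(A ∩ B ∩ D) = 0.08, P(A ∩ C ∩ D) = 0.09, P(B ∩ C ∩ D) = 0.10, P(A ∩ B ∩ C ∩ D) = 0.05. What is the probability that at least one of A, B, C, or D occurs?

P(A ∪ B ∪ C ∪ D) = 0.42 + 0.44 + 0.51 + 0.39 − 0.22 − 0.22 − 0.15 − 0.22 − 0.16 − 0.17 + 0.10 + 0.08 + 0.09 + 0.10 − 0.05 = 0.94

0.94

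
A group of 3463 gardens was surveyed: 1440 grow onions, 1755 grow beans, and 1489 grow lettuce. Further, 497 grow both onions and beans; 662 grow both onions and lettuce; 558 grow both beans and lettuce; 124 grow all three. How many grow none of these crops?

|union| = 1440 + 1755 + 1489 − 497 − 662 − 558 + 124 = 3091
None: 3463 − 3091 = 372

372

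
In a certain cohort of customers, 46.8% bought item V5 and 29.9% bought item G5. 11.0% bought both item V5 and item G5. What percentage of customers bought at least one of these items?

Using inclusion–exclusion:
P(≥1) = 46.8 + 29.9 − 11.0 = 65.7%

65.7%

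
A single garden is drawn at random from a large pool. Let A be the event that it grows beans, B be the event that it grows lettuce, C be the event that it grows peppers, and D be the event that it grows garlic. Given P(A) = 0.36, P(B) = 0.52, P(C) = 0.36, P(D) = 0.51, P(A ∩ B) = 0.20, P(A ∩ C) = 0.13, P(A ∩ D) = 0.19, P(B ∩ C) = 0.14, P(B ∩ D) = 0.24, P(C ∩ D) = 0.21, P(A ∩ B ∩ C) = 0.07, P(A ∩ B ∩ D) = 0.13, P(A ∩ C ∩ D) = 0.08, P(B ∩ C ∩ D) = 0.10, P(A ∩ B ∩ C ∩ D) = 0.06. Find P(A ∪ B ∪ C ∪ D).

0.96

P(A ∪ B ∪ C ∪ D) = 0.36 + 0.52 + 0.36 + 0.51 − 0.20 − 0.13 − 0.19 − 0.14 − 0.24 − 0.21 + 0.07 + 0.13 + 0.08 + 0.10 − 0.06 = 0.96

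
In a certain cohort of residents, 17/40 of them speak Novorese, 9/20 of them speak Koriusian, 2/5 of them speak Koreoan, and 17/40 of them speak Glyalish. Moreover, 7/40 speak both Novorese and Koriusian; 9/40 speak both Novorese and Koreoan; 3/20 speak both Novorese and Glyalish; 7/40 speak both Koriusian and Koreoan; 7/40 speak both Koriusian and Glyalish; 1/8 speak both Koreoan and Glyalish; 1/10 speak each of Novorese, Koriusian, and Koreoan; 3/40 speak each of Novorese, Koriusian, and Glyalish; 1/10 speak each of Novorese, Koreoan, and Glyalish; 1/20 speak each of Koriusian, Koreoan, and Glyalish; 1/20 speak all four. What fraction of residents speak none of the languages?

1/20

Using inclusion–exclusion:
P(≥1) = 17/40 + 9/20 + 2/5 + 17/40 − 7/40 − 9/40 − 3/20 − 7/40 − 7/40 − 1/8 + 1/10 + 3/40 + 1/10 + 1/20 − 1/20 = 19/20
P(none) = 1 − 19/20 = 1/20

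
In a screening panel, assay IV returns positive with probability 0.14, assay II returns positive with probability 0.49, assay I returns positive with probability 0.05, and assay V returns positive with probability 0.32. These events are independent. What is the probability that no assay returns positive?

0.2833356

Independence gives P(none) = ∏(1 − pᵢ).
P(none) = (1 − 0.14) × (1 − 0.49) × (1 − 0.05) × (1 − 0.32) = 0.86 × 0.51 × 0.95 × 0.68 = 0.2833356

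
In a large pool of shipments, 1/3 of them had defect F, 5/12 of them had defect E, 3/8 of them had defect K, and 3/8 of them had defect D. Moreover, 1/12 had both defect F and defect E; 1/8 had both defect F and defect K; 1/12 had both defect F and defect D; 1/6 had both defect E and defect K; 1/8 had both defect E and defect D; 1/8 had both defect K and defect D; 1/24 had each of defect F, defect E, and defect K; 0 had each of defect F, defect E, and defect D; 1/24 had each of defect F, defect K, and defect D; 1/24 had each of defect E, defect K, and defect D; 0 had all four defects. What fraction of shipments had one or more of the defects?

11/12

Apply inclusion-exclusion:
P(at least one) = 1/3 + 5/12 + 3/8 + 3/8 − 1/12 − 1/8 − 1/12 − 1/6 − 1/8 − 1/8 + 1/24 + 0 + 1/24 + 1/24 − 0 = 11/12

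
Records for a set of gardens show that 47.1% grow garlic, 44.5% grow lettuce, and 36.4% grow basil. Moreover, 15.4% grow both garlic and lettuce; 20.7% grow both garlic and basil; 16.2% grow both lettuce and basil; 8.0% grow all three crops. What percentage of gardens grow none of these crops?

Using inclusion–exclusion:
P(at least one) = 47.1 + 44.5 + 36.4 − 15.4 − 20.7 − 16.2 + 8.0 = 83.7%
P(none) = 100% − 83.7% = 16.3%

16.3%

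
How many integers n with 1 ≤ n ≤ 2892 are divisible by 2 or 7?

1653

Inclusion–exclusion gives
⌊2892/2⌋ + ⌊2892/7⌋ − ⌊2892/14⌋ = 1446 + 413 − 206 = 1653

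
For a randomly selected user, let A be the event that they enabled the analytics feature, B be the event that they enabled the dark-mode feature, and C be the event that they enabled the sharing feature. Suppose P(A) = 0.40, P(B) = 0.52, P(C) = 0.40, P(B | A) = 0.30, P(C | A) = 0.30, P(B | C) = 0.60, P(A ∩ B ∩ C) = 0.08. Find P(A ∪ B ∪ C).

0.92

P(A ∩ B) = P(A)·P(B|A) = 0.40 × 0.30 = 0.12
P(A ∩ C) = P(A)·P(C|A) = 0.40 × 0.30 = 0.12
P(B ∩ C) = P(C)·P(B|C) = 0.40 × 0.60 = 0.24
P(A ∪ B ∪ C) = 0.40 + 0.52 + 0.40 − 0.12 − 0.12 − 0.24 + 0.08 = 0.92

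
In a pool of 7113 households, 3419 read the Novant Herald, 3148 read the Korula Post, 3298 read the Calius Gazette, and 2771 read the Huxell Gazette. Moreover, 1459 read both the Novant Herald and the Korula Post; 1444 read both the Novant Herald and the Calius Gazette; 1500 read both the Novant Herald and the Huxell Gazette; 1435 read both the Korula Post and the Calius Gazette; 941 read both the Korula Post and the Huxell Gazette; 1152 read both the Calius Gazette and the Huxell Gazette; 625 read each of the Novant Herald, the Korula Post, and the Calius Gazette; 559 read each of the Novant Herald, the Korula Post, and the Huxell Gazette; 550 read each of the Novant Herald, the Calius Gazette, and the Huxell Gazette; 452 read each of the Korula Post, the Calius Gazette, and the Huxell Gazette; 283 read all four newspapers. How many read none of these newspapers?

Inclusion–exclusion gives
N(≥1) = 3419 + 3148 + 3298 + 2771 − 1459 − 1444 − 1500 − 1435 − 941 − 1152 + 625 + 559 + 550 + 452 − 283 = 6608
None: 7113 − 6608 = 505

505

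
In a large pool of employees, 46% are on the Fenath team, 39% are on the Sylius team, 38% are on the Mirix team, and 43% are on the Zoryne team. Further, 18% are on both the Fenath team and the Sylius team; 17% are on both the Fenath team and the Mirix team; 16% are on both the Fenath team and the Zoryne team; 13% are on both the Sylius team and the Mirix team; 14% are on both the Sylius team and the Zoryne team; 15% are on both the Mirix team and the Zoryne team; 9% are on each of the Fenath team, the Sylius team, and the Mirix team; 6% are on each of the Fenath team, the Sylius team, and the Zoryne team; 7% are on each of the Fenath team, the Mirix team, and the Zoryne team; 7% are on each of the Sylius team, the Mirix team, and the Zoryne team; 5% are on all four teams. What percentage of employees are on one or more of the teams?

By inclusion–exclusion:
P(union) = 46 + 39 + 38 + 43 − 18 − 17 − 16 − 13 − 14 − 15 + 9 + 6 + 7 + 7 − 5 = 97%

97%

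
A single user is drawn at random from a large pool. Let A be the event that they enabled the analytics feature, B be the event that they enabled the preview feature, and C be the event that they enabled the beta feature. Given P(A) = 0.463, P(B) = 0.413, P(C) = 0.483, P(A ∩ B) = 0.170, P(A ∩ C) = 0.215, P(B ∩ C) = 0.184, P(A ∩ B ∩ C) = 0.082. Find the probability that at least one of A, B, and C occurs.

Apply inclusion-exclusion:
P(A ∪ B ∪ C) = 0.463 + 0.413 + 0.483 − 0.170 − 0.215 − 0.184 + 0.082 = 0.872

0.872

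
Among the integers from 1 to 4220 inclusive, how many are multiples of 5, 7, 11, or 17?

1745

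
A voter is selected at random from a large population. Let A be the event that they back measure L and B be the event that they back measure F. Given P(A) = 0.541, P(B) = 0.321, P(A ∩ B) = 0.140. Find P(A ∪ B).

P(A ∪ B) = 0.541 + 0.321 − 0.140 = 0.722

0.722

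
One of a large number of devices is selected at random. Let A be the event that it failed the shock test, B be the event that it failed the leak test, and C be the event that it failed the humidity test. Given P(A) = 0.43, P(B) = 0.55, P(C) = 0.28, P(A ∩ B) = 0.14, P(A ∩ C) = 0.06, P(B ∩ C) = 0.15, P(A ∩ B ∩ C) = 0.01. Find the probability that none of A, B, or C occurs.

Apply inclusion-exclusion:
P(A ∪ B ∪ C) = 0.43 + 0.55 + 0.28 − 0.14 − 0.06 − 0.15 + 0.01 = 0.92
P(none) = 1 − 0.92 = 0.08

0.08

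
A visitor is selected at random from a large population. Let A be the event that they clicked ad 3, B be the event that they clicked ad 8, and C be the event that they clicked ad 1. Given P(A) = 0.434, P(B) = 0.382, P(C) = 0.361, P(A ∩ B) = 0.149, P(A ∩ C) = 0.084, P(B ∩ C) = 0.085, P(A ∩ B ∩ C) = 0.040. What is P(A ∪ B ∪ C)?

Apply inclusion-exclusion:
P(A ∪ B ∪ C) = 0.434 + 0.382 + 0.361 − 0.149 − 0.084 − 0.085 + 0.040 = 0.899

0.899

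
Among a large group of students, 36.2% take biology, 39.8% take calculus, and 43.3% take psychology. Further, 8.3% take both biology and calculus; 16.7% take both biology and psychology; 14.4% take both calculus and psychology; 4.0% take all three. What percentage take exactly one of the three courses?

52.5%

Using the inclusion–exclusion count for exactly one event:
P(exactly one) = 36.2 + 39.8 + 43.3 − 2·8.3 − 2·16.7 − 2·14.4 + 3·4.0 = 52.5%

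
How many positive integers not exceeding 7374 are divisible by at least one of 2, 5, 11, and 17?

By inclusion-exclusion,
floor(7374/2) + floor(7374/5) + floor(7374/11) + floor(7374/17) − floor(7374/10) − floor(7374/22) − floor(7374/34) − floor(7374/55) − floor(7374/85) − floor(7374/187) + floor(7374/110) + floor(7374/170) + floor(7374/374) + floor(7374/935) − floor(7374/1870) = 3687 + 1474 + 670 + 433 − 737 − 335 − 216 − 134 − 86 − 39 + 67 + 43 + 19 + 7 − 3 = 4850

4850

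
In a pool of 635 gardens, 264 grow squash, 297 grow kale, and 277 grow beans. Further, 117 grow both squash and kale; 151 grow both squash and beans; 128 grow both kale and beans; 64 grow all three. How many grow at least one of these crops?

506

|at least one| = 264 + 297 + 277 − 117 − 151 − 128 + 64 = 506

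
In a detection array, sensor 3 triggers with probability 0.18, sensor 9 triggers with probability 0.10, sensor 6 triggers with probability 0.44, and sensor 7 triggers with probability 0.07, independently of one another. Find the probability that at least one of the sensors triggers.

0.6156496

P(none) = (1 − 0.18) × (1 − 0.10) × (1 − 0.44) × (1 − 0.07) = 0.82 × 0.90 × 0.56 × 0.93 = 0.3843504
P(at least one) = 1 − 0.3843504 = 0.6156496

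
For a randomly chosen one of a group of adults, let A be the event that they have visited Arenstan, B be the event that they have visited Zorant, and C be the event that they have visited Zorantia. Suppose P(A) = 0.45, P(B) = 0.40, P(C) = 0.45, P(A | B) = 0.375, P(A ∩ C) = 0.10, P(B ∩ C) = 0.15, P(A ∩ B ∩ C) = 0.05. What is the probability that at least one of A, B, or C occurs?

P(A ∩ B) = P(B)·P(A|B) = 0.40 × 0.375 = 0.15
Apply inclusion-exclusion:
P(A ∪ B ∪ C) = 0.45 + 0.40 + 0.45 − 0.15 − 0.10 − 0.15 + 0.05 = 0.95

0.95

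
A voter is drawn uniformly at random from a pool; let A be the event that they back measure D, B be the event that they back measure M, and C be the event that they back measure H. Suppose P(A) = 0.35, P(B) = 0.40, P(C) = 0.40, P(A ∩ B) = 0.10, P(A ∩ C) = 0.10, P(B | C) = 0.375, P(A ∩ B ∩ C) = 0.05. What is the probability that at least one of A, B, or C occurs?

P(B ∩ C) = P(C)·P(B|C) = 0.40 × 0.375 = 0.15
P(A ∪ B ∪ C) = 0.35 + 0.40 + 0.40 − 0.10 − 0.10 − 0.15 + 0.05 = 0.85

0.85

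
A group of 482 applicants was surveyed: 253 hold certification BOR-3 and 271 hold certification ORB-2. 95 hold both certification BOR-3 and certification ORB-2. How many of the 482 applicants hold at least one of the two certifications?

429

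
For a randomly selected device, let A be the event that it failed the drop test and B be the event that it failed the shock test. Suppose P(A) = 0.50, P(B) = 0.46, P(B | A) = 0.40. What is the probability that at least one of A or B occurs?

0.76

P(A ∩ B) = P(A)·P(B|A) = 0.50 × 0.40 = 0.20
Inclusion–exclusion gives
P(A ∪ B) = 0.50 + 0.46 − 0.20 = 0.76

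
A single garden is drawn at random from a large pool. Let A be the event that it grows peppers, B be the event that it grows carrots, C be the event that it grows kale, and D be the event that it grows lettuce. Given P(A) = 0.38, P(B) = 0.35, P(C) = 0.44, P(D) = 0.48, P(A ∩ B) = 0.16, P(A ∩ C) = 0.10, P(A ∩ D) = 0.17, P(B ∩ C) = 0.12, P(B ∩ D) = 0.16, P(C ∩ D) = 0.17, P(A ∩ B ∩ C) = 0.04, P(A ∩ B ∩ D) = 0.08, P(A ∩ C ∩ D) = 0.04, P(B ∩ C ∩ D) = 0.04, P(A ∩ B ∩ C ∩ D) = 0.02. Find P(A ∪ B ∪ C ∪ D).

Inclusion–exclusion gives
P(A ∪ B ∪ C ∪ D) = 0.38 + 0.35 + 0.44 + 0.48 − 0.16 − 0.10 − 0.17 − 0.12 − 0.16 − 0.17 + 0.04 + 0.08 + 0.04 + 0.04 − 0.02 = 0.95

0.95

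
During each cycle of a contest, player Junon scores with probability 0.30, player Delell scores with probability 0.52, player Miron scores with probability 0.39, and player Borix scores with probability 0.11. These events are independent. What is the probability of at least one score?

0.8175856

P(none) = (1 − 0.30) × (1 − 0.52) × (1 − 0.39) × (1 − 0.11) = 0.70 × 0.48 × 0.61 × 0.89 = 0.1824144
P(at least one) = 1 − 0.1824144 = 0.8175856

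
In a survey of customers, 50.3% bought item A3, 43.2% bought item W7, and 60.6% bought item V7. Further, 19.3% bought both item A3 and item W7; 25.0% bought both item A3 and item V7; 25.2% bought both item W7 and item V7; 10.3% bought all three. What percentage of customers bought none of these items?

Inclusion–exclusion gives
P(≥1) = 50.3 + 43.2 + 60.6 − 19.3 − 25.0 − 25.2 + 10.3 = 94.9%
P(none) = 100% − 94.9% = 5.1%

5.1%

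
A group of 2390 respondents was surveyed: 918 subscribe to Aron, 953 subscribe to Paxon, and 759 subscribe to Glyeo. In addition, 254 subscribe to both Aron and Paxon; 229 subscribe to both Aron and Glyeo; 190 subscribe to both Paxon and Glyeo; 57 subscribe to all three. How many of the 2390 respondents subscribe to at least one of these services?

Apply inclusion-exclusion:
|union| = 918 + 953 + 759 − 254 − 229 − 190 + 57 = 2014

2014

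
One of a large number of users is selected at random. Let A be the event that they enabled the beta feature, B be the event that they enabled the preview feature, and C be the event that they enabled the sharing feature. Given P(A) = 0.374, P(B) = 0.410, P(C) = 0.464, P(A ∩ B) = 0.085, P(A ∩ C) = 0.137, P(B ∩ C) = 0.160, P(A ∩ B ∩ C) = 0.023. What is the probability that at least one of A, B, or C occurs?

0.889

Inclusion–exclusion gives
P(A ∪ B ∪ C) = 0.374 + 0.410 + 0.464 − 0.085 − 0.137 − 0.160 + 0.023 = 0.889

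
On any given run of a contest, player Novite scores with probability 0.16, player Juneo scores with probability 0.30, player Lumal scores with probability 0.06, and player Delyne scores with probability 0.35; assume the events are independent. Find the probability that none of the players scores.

0.359268

P(none) = (1 − 0.16) × (1 − 0.30) × (1 − 0.06) × (1 − 0.35) = 0.84 × 0.70 × 0.94 × 0.65 = 0.359268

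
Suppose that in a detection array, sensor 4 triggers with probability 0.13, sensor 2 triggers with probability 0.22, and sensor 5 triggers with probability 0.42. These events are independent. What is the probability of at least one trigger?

P(none) = (1 − 0.13) × (1 − 0.22) × (1 − 0.42) = 0.87 × 0.78 × 0.58 = 0.393588
P(at least one) = 1 − 0.393588 = 0.606412

0.606412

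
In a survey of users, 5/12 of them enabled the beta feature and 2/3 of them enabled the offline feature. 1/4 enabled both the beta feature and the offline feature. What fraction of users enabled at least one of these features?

By inclusion–exclusion:
P(union) = 5/12 + 2/3 − 1/4 = 5/6

5/6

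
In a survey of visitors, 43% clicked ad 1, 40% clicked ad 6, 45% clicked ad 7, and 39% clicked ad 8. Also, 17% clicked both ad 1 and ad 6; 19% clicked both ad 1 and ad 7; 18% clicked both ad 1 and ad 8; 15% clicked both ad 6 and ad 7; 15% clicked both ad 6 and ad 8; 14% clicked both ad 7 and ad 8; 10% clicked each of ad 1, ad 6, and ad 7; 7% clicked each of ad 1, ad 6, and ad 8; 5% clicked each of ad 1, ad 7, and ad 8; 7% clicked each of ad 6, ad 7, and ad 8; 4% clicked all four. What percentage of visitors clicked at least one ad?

P(≥1) = 43 + 40 + 45 + 39 − 17 − 19 − 18 − 15 − 15 − 14 + 10 + 7 + 5 + 7 − 4 = 94%

94%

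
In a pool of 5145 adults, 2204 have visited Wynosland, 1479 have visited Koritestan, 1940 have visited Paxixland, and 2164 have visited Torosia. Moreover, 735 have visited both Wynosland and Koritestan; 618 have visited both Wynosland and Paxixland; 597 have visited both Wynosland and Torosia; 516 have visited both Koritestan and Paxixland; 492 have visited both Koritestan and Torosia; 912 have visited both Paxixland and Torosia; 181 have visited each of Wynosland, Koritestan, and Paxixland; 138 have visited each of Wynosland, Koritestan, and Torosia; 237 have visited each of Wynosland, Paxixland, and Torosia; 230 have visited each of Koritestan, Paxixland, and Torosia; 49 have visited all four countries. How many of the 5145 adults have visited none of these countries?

491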